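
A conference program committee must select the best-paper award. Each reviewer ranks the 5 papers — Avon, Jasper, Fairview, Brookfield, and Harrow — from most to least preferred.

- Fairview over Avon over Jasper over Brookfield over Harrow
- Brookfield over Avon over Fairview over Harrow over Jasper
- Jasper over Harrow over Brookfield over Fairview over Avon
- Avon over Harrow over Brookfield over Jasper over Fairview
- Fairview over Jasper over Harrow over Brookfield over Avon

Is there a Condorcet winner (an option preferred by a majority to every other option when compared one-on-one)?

Head-to-head results (5 voters total):
Avon vs Jasper: Avon wins 3–2.
Avon vs Fairview: Fairview wins 3–2.
Avon vs Brookfield: Brookfield wins 3–2.
Avon vs Harrow: Avon wins 3–2.
Jasper vs Fairview: Fairview wins 3–2.
Jasper vs Brookfield: Jasper wins 3–2.
Jasper vs Harrow: Jasper wins 3–2.
Fairview vs Brookfield: Brookfield wins 3–2.
Fairview vs Harrow: Fairview wins 3–2.
Brookfield vs Harrow: Harrow wins 3–2.
No candidate beats all others: Avon beats Jasper beats Brookfield beats Avon, a majority cycle.

No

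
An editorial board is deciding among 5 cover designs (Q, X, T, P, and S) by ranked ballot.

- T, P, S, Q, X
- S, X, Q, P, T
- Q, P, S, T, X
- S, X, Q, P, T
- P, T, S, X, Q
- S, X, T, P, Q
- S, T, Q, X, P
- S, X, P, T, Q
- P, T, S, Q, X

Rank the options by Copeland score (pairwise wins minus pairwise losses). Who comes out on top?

Pairwise results:
  Q vs X: X wins 5–4.
  Q vs T: T wins 6–3.
  Q vs P: P wins 5–4.
  Q vs S: S wins 8–1.
  X vs T: T wins 5–4.
  X vs P: X wins 5–4.
  X vs S: S wins 9–0.
  T vs P: P wins 6–3.
  T vs S: S wins 6–3.
  P vs S: S wins 5–4.
Copeland scores (wins − losses):
  Q: 0 − 4 = -4
  X: 2 − 2 = 0
  T: 2 − 2 = 0
  P: 2 − 2 = 0
  S: 4 − 0 = 4
S has the best Copeland score.

S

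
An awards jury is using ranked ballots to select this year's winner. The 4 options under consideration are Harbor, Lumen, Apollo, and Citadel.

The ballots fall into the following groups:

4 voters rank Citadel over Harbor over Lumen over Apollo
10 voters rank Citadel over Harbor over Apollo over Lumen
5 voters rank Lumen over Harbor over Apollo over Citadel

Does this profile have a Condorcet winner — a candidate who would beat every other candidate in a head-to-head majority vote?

Head-to-head results (19 voters total):
Harbor vs Lumen: Harbor wins 14–5.
Harbor vs Apollo: Harbor wins 19–0.
Harbor vs Citadel: Citadel wins 14–5.
Lumen vs Apollo: Apollo wins 10–9.
Lumen vs Citadel: Citadel wins 14–5.
Apollo vs Citadel: Citadel wins 14–5.
Citadel beats each rival — Harbor (14–5), Lumen (14–5), Apollo (14–5) — so Citadel is the Condorcet winner.

Yes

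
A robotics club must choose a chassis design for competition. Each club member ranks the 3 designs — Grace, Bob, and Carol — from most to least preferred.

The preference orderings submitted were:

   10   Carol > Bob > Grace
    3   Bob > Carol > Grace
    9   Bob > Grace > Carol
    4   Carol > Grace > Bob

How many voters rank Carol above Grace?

17

Ballots ranking Carol above Grace: 10+3+4 = 17.
Ballots ranking Grace above Carol: 9.
So 17 of 26 voters prefer Carol to Grace.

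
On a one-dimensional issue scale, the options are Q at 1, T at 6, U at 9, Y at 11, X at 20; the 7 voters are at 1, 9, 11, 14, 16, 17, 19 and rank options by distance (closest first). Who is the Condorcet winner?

Y

With single-peaked preferences on a line, the Condorcet winner is the candidate closest to the median voter.
The median voter (position 14) is closest to Y at 11.
Check: Y vs T — voters closer to Y: 6 of 7.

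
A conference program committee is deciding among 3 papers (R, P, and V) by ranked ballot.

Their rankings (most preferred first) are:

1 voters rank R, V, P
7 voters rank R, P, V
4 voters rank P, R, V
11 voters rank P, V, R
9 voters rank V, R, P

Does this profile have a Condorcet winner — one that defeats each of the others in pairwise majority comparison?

No

Head-to-head results (32 voters total):
R vs P: R wins 17–15.
R vs V: V wins 20–12.
P vs V: P wins 22–10.
No candidate beats all others: R beats P beats V beats R, a majority cycle.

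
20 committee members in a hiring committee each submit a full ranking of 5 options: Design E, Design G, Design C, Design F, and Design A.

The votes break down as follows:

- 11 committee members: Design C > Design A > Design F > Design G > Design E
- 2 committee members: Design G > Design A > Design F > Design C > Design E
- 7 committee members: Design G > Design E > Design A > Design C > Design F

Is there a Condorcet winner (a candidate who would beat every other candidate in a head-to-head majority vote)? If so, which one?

Head-to-head results (20 voters total):
Design E vs Design G: Design G wins 20–0.
Design E vs Design C: Design C wins 13–7.
Design E vs Design F: Design F wins 13–7.
Design E vs Design A: Design A wins 13–7.
Design G vs Design C: Design C wins 11–9.
Design G vs Design F: Design F wins 11–9.
Design G vs Design A: Design A wins 11–9.
Design C vs Design F: Design C wins 18–2.
Design C vs Design A: Design C wins 11–9.
Design F vs Design A: Design A wins 20–0.
Design C beats each rival — Design E (13–7), Design G (11–9), Design F (18–2), Design A (11–9) — so Design C is the Condorcet winner.

Design C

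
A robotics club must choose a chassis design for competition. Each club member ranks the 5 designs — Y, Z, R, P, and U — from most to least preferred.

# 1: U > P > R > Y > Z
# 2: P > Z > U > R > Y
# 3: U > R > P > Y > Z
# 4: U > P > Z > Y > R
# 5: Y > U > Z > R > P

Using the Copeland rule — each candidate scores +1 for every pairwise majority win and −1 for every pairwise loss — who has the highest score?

U

Pairwise results:
  Y vs Z: Y wins 3–2.
  Y vs R: R wins 3–2.
  Y vs P: P wins 4–1.
  Y vs U: U wins 4–1.
  Z vs R: Z wins 3–2.
  Z vs P: P wins 4–1.
  Z vs U: U wins 4–1.
  R vs P: P wins 3–2.
  R vs U: U wins 5–0.
  P vs U: U wins 4–1.
Copeland scores (wins − losses):
  Y: 1 − 3 = -2
  Z: 1 − 3 = -2
  R: 1 − 3 = -2
  P: 3 − 1 = 2
  U: 4 − 0 = 4
U has the best Copeland score.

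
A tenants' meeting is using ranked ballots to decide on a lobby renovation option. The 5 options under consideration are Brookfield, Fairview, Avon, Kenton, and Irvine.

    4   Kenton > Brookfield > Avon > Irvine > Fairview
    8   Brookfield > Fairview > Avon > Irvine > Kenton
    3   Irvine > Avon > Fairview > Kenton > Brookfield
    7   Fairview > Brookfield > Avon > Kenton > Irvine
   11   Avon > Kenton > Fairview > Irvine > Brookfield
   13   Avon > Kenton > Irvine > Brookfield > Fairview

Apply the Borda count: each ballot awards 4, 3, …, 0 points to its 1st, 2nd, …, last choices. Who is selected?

Avon

Borda scores:
  Brookfield: 4·3 + 8·4 + 3·0 + 7·3 + 11·0 + 13·1 = 78
  Fairview: 4·0 + 8·3 + 3·2 + 7·4 + 11·2 + 13·0 = 80
  Avon: 4·2 + 8·2 + 3·3 + 7·2 + 11·4 + 13·4 = 143
  Kenton: 4·4 + 8·0 + 3·1 + 7·1 + 11·3 + 13·3 = 98
  Irvine: 4·1 + 8·1 + 3·4 + 7·0 + 11·1 + 13·2 = 61
Avon has the highest total.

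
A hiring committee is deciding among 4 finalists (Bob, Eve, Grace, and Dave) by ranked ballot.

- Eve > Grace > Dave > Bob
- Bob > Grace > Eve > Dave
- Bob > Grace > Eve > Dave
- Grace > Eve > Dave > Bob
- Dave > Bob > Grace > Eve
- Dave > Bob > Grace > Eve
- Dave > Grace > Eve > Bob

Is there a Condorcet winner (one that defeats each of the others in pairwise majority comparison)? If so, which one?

Head-to-head results (7 voters total):
Bob vs Eve: Bob wins 4–3.
Bob vs Grace: Bob wins 4–3.
Bob vs Dave: Dave wins 5–2.
Eve vs Grace: Grace wins 6–1.
Eve vs Dave: Eve wins 4–3.
Grace vs Dave: Grace wins 4–3.
No candidate beats all others: Bob beats Eve beats Dave beats Bob, a majority cycle.

No Condorcet winner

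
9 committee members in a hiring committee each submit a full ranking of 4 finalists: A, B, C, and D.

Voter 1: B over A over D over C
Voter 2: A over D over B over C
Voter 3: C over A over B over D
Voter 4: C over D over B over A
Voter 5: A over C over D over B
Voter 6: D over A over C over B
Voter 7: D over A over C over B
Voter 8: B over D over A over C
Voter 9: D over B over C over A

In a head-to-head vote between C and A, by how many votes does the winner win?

Ballots ranking C above A: 3.
Ballots ranking A above C: 6.
A wins 6–3, a margin of 3.

3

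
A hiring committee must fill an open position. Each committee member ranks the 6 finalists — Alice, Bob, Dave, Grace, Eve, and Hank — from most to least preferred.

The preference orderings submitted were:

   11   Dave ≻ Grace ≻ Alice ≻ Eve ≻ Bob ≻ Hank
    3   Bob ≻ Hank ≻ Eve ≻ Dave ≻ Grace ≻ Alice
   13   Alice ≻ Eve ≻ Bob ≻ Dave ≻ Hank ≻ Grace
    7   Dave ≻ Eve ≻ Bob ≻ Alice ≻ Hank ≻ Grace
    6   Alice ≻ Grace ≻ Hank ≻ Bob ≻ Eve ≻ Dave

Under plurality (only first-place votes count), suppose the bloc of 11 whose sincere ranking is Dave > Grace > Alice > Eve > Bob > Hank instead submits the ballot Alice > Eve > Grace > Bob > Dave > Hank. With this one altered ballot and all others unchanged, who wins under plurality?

First-place totals with the altered ballot: Alice 30, Bob 3, Dave 7, Grace 0, Eve 0, Hank 0.
The winner is unchanged: still Alice.

Alice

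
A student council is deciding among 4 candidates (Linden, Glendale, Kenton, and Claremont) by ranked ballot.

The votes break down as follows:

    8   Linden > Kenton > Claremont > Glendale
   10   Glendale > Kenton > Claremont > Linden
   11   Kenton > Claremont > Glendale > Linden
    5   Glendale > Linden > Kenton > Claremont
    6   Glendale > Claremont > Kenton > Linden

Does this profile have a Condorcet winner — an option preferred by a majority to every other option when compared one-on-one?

Head-to-head results (40 voters total):
Linden vs Glendale: Glendale wins 32–8.
Linden vs Kenton: Kenton wins 27–13.
Linden vs Claremont: Claremont wins 27–13.
Glendale vs Kenton: Glendale wins 21–19.
Glendale vs Claremont: Glendale wins 21–19.
Kenton vs Claremont: Kenton wins 34–6.
Glendale beats each rival — Linden (32–8), Kenton (21–19), Claremont (21–19) — so Glendale is the Condorcet winner.

Yes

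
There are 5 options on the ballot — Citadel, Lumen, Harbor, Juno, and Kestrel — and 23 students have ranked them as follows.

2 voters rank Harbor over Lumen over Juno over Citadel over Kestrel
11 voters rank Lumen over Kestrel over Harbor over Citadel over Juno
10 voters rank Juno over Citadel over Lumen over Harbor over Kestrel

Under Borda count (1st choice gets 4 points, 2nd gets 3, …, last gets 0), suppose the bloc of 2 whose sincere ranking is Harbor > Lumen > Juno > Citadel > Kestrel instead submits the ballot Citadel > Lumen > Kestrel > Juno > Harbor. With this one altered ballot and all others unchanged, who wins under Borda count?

Borda totals with the altered ballot: Citadel 49, Lumen 70, Harbor 32, Juno 42, Kestrel 37.
The winner is unchanged: still Lumen.

Lumen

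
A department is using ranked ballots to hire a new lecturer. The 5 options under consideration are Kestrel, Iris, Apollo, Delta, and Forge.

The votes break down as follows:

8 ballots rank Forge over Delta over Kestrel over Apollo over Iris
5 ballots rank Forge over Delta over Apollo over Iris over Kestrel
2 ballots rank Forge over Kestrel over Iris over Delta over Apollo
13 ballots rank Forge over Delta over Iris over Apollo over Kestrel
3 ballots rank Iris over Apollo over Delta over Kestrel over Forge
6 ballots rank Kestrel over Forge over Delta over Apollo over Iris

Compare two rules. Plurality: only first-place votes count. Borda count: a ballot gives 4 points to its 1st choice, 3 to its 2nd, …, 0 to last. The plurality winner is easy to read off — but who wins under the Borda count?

Forge

Plurality first-place counts: Kestrel 6, Iris 3, Apollo 0, Delta 0, Forge 28 → Forge.
Borda totals: Kestrel 49, Iris 47, Apollo 46, Delta 98, Forge 130 → Forge.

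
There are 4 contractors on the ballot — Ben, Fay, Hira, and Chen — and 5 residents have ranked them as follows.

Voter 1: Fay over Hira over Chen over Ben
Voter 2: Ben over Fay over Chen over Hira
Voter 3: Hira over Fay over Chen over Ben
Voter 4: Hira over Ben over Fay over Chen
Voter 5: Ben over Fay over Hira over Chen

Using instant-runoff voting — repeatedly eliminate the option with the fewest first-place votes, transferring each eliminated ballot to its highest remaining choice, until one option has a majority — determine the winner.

Round 1: Ben 2, Hira 2, Fay 1, Chen 0. Chen has the fewest and is eliminated.
Round 2: Ben 2, Hira 2, Fay 1. Fay has the fewest and is eliminated.
Round 3: Hira 3, Ben 2. Hira has a majority.

Hira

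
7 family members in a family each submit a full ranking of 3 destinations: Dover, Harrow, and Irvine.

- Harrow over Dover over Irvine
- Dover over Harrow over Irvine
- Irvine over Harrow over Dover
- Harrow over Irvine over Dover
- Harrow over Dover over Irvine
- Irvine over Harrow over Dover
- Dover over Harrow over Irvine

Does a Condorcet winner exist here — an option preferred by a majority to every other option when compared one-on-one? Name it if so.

Head-to-head results (7 voters total):
Dover vs Harrow: Harrow wins 5–2.
Dover vs Irvine: Dover wins 4–3.
Harrow vs Irvine: Harrow wins 5–2.
Harrow beats each rival — Dover (5–2), Irvine (5–2) — so Harrow is the Condorcet winner.

Harrow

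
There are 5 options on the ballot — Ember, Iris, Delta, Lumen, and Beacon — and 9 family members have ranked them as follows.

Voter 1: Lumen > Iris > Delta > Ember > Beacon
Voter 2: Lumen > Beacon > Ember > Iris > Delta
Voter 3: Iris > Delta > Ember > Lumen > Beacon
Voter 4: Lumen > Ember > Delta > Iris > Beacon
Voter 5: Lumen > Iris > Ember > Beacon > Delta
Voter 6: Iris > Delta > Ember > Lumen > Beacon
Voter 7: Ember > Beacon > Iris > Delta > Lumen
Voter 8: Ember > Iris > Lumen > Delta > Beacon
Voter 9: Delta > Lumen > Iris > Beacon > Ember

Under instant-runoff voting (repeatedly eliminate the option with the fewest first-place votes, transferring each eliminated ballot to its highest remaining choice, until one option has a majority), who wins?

Lumen

Round 1: Lumen 4, Ember 2, Iris 2, Delta 1, Beacon 0. Beacon has the fewest and is eliminated.
Round 2: Lumen 4, Ember 2, Iris 2, Delta 1. Delta has the fewest and is eliminated.
Round 3: Lumen 5, Ember 2, Iris 2. Lumen has a majority.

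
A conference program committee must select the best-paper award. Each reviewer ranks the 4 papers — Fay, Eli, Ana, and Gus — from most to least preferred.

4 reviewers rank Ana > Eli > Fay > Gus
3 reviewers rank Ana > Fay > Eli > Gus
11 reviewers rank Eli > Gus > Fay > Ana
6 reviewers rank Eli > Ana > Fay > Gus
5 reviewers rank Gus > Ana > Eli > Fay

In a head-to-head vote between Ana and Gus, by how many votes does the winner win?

3

Ballots ranking Ana above Gus: 4+3+6 = 13.
Ballots ranking Gus above Ana: 11+5 = 16.
Gus wins 16–13, a margin of 3.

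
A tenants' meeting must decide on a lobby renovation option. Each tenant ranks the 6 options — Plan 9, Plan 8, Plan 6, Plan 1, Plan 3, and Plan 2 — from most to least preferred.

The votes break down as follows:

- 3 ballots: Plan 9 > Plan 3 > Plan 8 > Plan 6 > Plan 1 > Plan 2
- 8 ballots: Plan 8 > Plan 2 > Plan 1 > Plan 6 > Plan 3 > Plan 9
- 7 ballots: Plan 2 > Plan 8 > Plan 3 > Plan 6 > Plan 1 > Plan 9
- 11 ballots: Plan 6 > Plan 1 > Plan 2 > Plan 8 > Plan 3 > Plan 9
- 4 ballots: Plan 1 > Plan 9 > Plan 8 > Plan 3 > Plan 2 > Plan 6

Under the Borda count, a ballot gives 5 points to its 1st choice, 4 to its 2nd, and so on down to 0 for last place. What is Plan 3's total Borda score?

60

Borda scores:
  Plan 9: 3·5 + 8·0 + 7·0 + 11·0 + 4·4 = 31
  Plan 8: 3·3 + 8·5 + 7·4 + 11·2 + 4·3 = 111
  Plan 6: 3·2 + 8·2 + 7·2 + 11·5 + 4·0 = 91
  Plan 1: 3·1 + 8·3 + 7·1 + 11·4 + 4·5 = 98
  Plan 3: 3·4 + 8·1 + 7·3 + 11·1 + 4·2 = 60
  Plan 2: 3·0 + 8·4 + 7·5 + 11·3 + 4·1 = 104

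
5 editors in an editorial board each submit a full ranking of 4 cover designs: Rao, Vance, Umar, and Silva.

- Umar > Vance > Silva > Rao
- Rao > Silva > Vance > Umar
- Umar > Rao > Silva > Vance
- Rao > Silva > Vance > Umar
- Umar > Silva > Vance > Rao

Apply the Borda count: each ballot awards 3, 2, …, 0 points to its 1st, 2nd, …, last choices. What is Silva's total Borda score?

Borda scores:
  Rao: 0 + 3 + 2 + 3 + 0 = 8
  Vance: 2 + 1 + 0 + 1 + 1 = 5
  Umar: 3 + 0 + 3 + 0 + 3 = 9
  Silva: 1 + 2 + 1 + 2 + 2 = 8

8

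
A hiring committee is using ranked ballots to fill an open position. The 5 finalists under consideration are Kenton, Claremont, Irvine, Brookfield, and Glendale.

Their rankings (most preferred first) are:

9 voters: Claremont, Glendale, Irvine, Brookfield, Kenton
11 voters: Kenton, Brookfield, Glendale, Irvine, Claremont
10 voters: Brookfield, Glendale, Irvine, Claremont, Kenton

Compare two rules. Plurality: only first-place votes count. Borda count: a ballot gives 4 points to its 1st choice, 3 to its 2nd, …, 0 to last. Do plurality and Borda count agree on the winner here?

Plurality first-place counts: Kenton 11, Claremont 9, Irvine 0, Brookfield 10, Glendale 0 → Kenton.
Borda totals: Kenton 44, Claremont 46, Irvine 49, Brookfield 82, Glendale 79 → Brookfield.
The two rules disagree: plurality picks Kenton, Borda picks Brookfield.

No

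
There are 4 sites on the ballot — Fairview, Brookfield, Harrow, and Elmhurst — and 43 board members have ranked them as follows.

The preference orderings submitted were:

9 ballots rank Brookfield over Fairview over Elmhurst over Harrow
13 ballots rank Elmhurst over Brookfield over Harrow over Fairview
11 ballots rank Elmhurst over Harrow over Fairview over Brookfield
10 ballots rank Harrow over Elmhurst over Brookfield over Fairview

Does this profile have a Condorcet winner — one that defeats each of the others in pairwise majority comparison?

Head-to-head results (43 voters total):
Fairview vs Brookfield: Brookfield wins 32–11.
Fairview vs Harrow: Harrow wins 34–9.
Fairview vs Elmhurst: Elmhurst wins 34–9.
Brookfield vs Harrow: Brookfield wins 22–21.
Brookfield vs Elmhurst: Elmhurst wins 34–9.
Harrow vs Elmhurst: Elmhurst wins 33–10.
Elmhurst beats each rival — Fairview (34–9), Brookfield (34–9), Harrow (33–10) — so Elmhurst is the Condorcet winner.

Yes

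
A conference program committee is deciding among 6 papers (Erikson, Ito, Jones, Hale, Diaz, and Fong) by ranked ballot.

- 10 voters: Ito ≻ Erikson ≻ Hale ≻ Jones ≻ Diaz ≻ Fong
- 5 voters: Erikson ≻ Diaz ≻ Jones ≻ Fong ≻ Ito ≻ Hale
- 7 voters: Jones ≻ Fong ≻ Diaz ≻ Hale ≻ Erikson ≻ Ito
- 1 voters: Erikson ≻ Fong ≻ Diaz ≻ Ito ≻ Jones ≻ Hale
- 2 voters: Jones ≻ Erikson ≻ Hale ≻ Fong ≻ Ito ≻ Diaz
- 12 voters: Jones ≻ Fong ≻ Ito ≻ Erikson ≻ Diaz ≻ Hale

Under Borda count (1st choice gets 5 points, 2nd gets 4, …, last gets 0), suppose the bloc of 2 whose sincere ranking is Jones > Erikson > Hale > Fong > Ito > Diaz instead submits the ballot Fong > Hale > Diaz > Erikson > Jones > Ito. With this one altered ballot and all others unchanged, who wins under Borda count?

Borda totals with the altered ballot: Erikson 105, Ito 93, Jones 133, Hale 52, Diaz 72, Fong 100.
The winner is unchanged: still Jones.

Jones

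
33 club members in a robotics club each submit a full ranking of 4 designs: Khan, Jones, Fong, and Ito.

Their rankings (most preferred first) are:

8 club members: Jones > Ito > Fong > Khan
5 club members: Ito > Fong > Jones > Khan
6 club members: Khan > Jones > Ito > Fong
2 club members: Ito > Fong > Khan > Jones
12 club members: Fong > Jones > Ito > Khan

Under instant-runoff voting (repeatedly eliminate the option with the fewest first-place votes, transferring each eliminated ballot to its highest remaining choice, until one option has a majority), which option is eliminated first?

Round 1: Fong 12, Jones 8, Ito 7, Khan 6. Khan has the fewest and is eliminated.
Round 2: Jones 14, Fong 12, Ito 7. Ito has the fewest and is eliminated.
Round 3: Fong 19, Jones 14. Fong has a majority.

Khan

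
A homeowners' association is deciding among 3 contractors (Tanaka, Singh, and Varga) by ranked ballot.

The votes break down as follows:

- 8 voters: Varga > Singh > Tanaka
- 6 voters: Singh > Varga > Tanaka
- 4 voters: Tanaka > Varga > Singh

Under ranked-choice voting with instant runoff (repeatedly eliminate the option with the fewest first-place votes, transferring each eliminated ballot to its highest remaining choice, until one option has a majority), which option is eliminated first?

Round 1: Varga 8, Singh 6, Tanaka 4. Tanaka has the fewest and is eliminated.
Round 2: Varga 12, Singh 6. Varga has a majority.

Tanaka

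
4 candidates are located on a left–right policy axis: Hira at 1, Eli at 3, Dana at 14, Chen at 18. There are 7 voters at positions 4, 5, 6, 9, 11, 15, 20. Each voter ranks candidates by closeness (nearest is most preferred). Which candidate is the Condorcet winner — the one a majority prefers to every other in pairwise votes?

With single-peaked preferences on a line, the Condorcet winner is the candidate closest to the median voter.
The median voter (position 9) is closest to Dana at 14.
Check: Dana vs Chen — voters closer to Dana: 6 of 7.

Dana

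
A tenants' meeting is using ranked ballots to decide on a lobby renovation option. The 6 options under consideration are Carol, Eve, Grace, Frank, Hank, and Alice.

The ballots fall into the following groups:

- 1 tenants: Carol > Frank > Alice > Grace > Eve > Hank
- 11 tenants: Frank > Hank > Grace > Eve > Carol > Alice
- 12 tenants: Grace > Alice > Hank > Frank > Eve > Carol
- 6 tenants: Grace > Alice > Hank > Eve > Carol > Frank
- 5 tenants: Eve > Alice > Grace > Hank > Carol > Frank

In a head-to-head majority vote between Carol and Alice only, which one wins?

Ballots ranking Carol above Alice: 1+11 = 12.
Ballots ranking Alice above Carol: 12+6+5 = 23.
Alice wins the head-to-head, 23–12.

Alice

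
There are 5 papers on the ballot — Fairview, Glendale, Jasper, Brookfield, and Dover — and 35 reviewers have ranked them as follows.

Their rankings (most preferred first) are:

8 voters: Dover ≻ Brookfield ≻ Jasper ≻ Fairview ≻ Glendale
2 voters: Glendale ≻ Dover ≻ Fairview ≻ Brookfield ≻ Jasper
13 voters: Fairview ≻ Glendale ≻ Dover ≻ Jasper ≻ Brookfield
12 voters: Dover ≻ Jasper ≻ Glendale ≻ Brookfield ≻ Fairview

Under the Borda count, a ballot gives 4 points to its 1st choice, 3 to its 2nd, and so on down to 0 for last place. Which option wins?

Dover

Borda scores:
  Fairview: 8·1 + 2·2 + 13·4 + 12·0 = 64
  Glendale: 8·0 + 2·4 + 13·3 + 12·2 = 71
  Jasper: 8·2 + 2·0 + 13·1 + 12·3 = 65
  Brookfield: 8·3 + 2·1 + 13·0 + 12·1 = 38
  Dover: 8·4 + 2·3 + 13·2 + 12·4 = 112
Dover has the highest total.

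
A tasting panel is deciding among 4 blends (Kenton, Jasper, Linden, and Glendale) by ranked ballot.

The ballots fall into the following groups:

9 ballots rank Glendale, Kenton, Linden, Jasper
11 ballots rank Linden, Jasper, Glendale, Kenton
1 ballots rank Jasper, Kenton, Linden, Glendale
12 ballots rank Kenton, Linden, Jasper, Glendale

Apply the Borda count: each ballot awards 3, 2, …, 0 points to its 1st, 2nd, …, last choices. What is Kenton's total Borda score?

56

Borda scores:
  Kenton: 9·2 + 11·0 + 2 + 12·3 = 56
  Jasper: 9·0 + 11·2 + 3 + 12·1 = 37
  Linden: 9·1 + 11·3 + 1 + 12·2 = 67
  Glendale: 9·3 + 11·1 + 0 + 12·0 = 38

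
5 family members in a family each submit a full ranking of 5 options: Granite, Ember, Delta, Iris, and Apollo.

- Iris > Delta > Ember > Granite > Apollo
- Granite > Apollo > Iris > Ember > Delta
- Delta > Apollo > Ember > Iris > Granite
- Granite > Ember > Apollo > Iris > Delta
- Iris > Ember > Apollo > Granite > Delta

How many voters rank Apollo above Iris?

3

Ballots ranking Apollo above Iris: 3.
Ballots ranking Iris above Apollo: 2.
So 3 of 5 voters prefer Apollo to Iris.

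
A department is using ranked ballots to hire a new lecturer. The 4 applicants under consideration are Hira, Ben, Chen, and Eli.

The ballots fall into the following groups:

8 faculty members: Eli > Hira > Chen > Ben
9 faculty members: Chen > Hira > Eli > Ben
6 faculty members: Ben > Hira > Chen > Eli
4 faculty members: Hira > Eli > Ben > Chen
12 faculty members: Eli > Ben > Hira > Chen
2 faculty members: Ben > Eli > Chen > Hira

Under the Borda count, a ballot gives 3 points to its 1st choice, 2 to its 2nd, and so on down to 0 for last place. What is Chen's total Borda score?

Borda scores:
  Hira: 8·2 + 9·2 + 6·2 + 4·3 + 12·1 + 2·0 = 70
  Ben: 8·0 + 9·0 + 6·3 + 4·1 + 12·2 + 2·3 = 52
  Chen: 8·1 + 9·3 + 6·1 + 4·0 + 12·0 + 2·1 = 43
  Eli: 8·3 + 9·1 + 6·0 + 4·2 + 12·3 + 2·2 = 81

43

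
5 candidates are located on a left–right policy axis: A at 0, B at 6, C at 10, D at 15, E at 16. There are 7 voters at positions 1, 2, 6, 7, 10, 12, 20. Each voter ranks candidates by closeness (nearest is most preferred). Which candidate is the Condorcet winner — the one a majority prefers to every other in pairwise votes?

With single-peaked preferences on a line, the Condorcet winner is the candidate closest to the median voter.
The median voter (position 7) is closest to B at 6.
Check: B vs E — voters closer to B: 5 of 7.

B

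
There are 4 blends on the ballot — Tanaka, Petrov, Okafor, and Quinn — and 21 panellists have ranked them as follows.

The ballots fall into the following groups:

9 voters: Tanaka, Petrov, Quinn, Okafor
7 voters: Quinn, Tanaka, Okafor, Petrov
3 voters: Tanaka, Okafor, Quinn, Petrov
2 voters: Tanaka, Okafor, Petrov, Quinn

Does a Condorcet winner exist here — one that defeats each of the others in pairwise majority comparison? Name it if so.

Tanaka

Head-to-head results (21 voters total):
Tanaka vs Petrov: Tanaka wins 21–0.
Tanaka vs Okafor: Tanaka wins 21–0.
Tanaka vs Quinn: Tanaka wins 14–7.
Petrov vs Okafor: Okafor wins 12–9.
Petrov vs Quinn: Petrov wins 11–10.
Okafor vs Quinn: Quinn wins 16–5.
Tanaka beats each rival — Petrov (21–0), Okafor (21–0), Quinn (14–7) — so Tanaka is the Condorcet winner.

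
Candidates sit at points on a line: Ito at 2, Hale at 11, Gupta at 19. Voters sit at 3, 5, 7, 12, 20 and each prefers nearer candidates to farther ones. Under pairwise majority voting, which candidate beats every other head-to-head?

Hale

With single-peaked preferences on a line, the Condorcet winner is the candidate closest to the median voter.
The median voter (position 7) is closest to Hale at 11.
Check: Hale vs Gupta — voters closer to Hale: 4 of 5.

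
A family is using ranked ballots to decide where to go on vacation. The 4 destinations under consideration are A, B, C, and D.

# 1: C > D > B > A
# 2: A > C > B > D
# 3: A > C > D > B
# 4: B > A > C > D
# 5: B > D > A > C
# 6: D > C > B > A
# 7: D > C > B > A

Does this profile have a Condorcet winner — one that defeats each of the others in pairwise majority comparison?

Head-to-head results (7 voters total):
A vs B: B wins 5–2.
A vs C: A wins 4–3.
A vs D: D wins 4–3.
B vs C: C wins 5–2.
B vs D: D wins 4–3.
C vs D: C wins 4–3.
No candidate beats all others: A beats C beats B beats A, a majority cycle.

No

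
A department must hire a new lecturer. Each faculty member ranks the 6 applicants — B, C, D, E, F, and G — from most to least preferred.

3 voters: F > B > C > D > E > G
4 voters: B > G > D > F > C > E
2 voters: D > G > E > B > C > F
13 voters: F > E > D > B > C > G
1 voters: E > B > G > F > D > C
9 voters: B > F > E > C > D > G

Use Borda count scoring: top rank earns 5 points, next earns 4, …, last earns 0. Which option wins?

F

Borda scores:
  B: 3·4 + 4·5 + 2·2 + 13·2 + 4 + 9·5 = 111
  C: 3·3 + 4·1 + 2·1 + 13·1 + 0 + 9·2 = 46
  D: 3·2 + 4·3 + 2·5 + 13·3 + 1 + 9·1 = 77
  E: 3·1 + 4·0 + 2·3 + 13·4 + 5 + 9·3 = 93
  F: 3·5 + 4·2 + 2·0 + 13·5 + 2 + 9·4 = 126
  G: 3·0 + 4·4 + 2·4 + 13·0 + 3 + 9·0 = 27
F has the highest total.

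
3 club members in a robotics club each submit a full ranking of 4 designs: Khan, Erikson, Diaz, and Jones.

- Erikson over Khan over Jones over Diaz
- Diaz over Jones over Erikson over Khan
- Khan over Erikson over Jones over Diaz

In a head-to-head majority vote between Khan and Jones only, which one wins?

Khan

Ballots ranking Khan above Jones: 2.
Ballots ranking Jones above Khan: 1.
Khan wins the head-to-head, 2–1.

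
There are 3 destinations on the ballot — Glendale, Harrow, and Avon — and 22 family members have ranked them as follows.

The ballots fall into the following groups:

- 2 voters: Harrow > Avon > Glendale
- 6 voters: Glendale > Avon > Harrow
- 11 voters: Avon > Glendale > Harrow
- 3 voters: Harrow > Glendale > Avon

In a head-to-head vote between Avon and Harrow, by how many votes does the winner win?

12

Ballots ranking Avon above Harrow: 6+11 = 17.
Ballots ranking Harrow above Avon: 2+3 = 5.
Avon wins 17–5, a margin of 12.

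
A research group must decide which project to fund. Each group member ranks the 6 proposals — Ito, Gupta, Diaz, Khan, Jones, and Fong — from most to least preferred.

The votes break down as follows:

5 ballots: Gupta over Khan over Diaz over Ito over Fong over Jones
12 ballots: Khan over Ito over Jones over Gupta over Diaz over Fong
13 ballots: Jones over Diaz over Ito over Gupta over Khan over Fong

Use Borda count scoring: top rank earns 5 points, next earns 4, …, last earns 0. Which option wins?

Borda scores:
  Ito: 5·2 + 12·4 + 13·3 = 97
  Gupta: 5·5 + 12·2 + 13·2 = 75
  Diaz: 5·3 + 12·1 + 13·4 = 79
  Khan: 5·4 + 12·5 + 13·1 = 93
  Jones: 5·0 + 12·3 + 13·5 = 101
  Fong: 5·1 + 12·0 + 13·0 = 5
Jones has the highest total.

Jones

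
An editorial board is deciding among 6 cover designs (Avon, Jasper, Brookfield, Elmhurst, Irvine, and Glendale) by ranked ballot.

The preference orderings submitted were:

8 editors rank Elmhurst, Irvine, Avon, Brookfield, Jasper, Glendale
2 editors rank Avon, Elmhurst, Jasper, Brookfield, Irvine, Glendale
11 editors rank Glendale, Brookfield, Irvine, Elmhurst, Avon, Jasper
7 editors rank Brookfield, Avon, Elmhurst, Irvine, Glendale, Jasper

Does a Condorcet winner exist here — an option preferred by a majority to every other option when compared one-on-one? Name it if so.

Head-to-head results (28 voters total):
Avon vs Jasper: Avon wins 28–0.
Avon vs Brookfield: Brookfield wins 18–10.
Avon vs Elmhurst: Elmhurst wins 19–9.
Avon vs Irvine: Irvine wins 19–9.
Avon vs Glendale: Avon wins 17–11.
Jasper vs Brookfield: Brookfield wins 26–2.
Jasper vs Elmhurst: Elmhurst wins 28–0.
Jasper vs Irvine: Irvine wins 26–2.
Jasper vs Glendale: Glendale wins 18–10.
Brookfield vs Elmhurst: Brookfield wins 18–10.
Brookfield vs Irvine: Brookfield wins 20–8.
Brookfield vs Glendale: Brookfield wins 17–11.
Elmhurst vs Irvine: Elmhurst wins 17–11.
Elmhurst vs Glendale: Elmhurst wins 17–11.
Irvine vs Glendale: Irvine wins 17–11.
Brookfield beats each rival — Avon (18–10), Jasper (26–2), Elmhurst (18–10), Irvine (20–8), Glendale (17–11) — so Brookfield is the Condorcet winner.

Brookfield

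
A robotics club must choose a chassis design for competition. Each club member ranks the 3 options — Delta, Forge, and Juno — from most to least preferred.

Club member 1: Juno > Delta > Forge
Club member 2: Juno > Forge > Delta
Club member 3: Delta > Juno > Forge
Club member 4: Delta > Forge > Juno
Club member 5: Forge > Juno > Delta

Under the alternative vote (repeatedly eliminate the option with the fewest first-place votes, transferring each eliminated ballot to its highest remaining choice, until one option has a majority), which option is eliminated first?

Forge

Round 1: Delta 2, Juno 2, Forge 1. Forge has the fewest and is eliminated.
Round 2: Juno 3, Delta 2. Juno has a majority.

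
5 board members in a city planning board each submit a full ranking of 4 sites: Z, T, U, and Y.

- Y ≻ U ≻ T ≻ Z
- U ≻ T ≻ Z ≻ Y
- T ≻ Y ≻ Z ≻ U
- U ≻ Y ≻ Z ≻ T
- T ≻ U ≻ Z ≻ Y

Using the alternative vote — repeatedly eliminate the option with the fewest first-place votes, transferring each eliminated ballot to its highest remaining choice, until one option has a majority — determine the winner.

Round 1: T 2, U 2, Y 1, Z 0. Z has the fewest and is eliminated.
Round 2: T 2, U 2, Y 1. Y has the fewest and is eliminated.
Round 3: U 3, T 2. U has a majority.

U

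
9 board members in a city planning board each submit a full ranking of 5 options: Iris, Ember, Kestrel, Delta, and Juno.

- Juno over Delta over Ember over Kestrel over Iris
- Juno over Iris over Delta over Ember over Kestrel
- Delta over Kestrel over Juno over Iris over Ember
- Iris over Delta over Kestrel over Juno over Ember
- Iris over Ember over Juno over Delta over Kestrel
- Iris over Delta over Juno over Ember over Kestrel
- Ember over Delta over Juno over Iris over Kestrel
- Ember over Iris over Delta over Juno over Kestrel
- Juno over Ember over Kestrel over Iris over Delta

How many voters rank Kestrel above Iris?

Ballots ranking Kestrel above Iris: 3.
Ballots ranking Iris above Kestrel: 6.
So 3 of 9 voters prefer Kestrel to Iris.

3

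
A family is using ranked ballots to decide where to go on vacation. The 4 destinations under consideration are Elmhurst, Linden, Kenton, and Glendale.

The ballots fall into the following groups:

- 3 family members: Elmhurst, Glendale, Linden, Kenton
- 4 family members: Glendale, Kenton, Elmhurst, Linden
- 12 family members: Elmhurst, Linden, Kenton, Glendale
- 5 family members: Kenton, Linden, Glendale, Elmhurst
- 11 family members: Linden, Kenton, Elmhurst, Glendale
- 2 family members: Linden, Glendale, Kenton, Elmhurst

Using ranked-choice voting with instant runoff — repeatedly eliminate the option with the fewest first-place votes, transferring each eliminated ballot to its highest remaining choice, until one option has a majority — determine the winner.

Round 1: Elmhurst 15, Linden 13, Kenton 5, Glendale 4. Glendale has the fewest and is eliminated.
Round 2: Elmhurst 15, Linden 13, Kenton 9. Kenton has the fewest and is eliminated.
Round 3: Elmhurst 19, Linden 18. Elmhurst has a majority.

Elmhurst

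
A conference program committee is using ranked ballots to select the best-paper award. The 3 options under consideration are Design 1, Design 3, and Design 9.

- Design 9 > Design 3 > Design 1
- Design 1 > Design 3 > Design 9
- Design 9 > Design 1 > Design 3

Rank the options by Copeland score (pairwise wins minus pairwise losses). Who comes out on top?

Design 9

Pairwise results:
  Design 1 vs Design 3: Design 1 wins 2–1.
  Design 1 vs Design 9: Design 9 wins 2–1.
  Design 3 vs Design 9: Design 9 wins 2–1.
Copeland scores (wins − losses):
  Design 1: 1 − 1 = 0
  Design 3: 0 − 2 = -2
  Design 9: 2 − 0 = 2
Design 9 has the best Copeland score.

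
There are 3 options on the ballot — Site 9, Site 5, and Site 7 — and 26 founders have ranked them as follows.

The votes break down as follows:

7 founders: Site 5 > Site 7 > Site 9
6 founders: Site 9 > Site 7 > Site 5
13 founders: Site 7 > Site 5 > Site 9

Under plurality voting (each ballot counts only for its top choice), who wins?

First-place vote totals:
  Site 9: 6
  Site 5: 7
  Site 7: 13
Site 7 has the most first-place votes.

Site 7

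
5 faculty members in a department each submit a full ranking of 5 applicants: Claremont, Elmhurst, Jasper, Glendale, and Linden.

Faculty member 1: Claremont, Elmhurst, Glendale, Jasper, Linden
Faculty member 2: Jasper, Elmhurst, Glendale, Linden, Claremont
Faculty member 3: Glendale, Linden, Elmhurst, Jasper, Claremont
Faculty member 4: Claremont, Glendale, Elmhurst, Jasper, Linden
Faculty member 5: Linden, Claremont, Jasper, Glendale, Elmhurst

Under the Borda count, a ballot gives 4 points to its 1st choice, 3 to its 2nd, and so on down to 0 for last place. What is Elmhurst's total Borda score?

Borda scores:
  Claremont: 4 + 0 + 0 + 4 + 3 = 11
  Elmhurst: 3 + 3 + 2 + 2 + 0 = 10
  Jasper: 1 + 4 + 1 + 1 + 2 = 9
  Glendale: 2 + 2 + 4 + 3 + 1 = 12
  Linden: 0 + 1 + 3 + 0 + 4 = 8

10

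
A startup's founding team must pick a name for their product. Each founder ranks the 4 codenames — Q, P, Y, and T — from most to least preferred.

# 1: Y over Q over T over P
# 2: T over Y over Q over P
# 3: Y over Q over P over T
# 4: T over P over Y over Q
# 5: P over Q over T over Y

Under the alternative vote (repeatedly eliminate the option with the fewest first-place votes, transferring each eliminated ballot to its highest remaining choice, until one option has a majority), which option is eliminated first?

Q

Round 1: Y 2, T 2, P 1, Q 0. Q has the fewest and is eliminated.
Round 2: Y 2, T 2, P 1. P has the fewest and is eliminated.
Round 3: T 3, Y 2. T has a majority.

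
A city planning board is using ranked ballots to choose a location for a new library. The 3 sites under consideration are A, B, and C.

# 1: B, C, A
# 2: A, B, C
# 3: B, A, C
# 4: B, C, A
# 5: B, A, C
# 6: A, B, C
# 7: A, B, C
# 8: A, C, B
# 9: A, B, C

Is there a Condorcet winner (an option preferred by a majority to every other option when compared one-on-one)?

Head-to-head results (9 voters total):
A vs B: A wins 5–4.
A vs C: A wins 7–2.
B vs C: B wins 8–1.
A beats each rival — B (5–4), C (7–2) — so A is the Condorcet winner.

Yes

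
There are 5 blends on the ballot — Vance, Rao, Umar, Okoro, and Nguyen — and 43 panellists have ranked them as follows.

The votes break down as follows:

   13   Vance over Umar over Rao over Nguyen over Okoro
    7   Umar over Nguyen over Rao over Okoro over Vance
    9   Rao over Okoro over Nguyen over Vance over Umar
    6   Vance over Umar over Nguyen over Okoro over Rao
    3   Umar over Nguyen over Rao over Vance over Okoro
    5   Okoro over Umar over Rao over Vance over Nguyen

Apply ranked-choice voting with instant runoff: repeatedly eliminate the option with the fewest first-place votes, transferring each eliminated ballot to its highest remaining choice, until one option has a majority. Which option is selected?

Round 1: Vance 19, Umar 10, Rao 9, Okoro 5, Nguyen 0. Nguyen has the fewest and is eliminated.
Round 2: Vance 19, Umar 10, Rao 9, Okoro 5. Okoro has the fewest and is eliminated.
Round 3: Vance 19, Umar 15, Rao 9. Rao has the fewest and is eliminated.
Round 4: Vance 28, Umar 15. Vance has a majority.

Vance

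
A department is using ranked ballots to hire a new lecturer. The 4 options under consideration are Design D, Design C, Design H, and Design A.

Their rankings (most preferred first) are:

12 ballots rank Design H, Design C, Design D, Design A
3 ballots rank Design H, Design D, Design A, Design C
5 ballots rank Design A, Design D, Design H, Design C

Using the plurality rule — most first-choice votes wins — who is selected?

First-place vote totals:
  Design D: 0
  Design C: 0
  Design H: 15
  Design A: 5
Design H has the most first-place votes.

Design H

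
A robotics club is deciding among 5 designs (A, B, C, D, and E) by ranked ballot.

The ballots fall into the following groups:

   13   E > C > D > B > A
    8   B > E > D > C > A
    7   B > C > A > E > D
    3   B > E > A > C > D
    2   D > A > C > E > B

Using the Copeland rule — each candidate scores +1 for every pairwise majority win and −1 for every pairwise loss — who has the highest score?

B

Pairwise results:
  A vs B: B wins 31–2.
  A vs C: C wins 28–5.
  A vs D: D wins 23–10.
  A vs E: E wins 24–9.
  B vs C: B wins 18–15.
  B vs D: B wins 18–15.
  B vs E: B wins 18–15.
  C vs D: C wins 23–10.
  C vs E: E wins 24–9.
  D vs E: E wins 31–2.
Copeland scores (wins − losses):
  A: 0 − 4 = -4
  B: 4 − 0 = 4
  C: 2 − 2 = 0
  D: 1 − 3 = -2
  E: 3 − 1 = 2
B has the best Copeland score.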